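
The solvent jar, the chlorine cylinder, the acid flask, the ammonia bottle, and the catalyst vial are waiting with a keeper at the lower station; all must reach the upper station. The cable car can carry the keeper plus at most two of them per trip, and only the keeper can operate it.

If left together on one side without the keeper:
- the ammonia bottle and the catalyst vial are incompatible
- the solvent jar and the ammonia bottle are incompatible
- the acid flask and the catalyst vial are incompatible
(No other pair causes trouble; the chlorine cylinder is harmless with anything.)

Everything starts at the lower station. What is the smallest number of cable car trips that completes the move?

Counting alone: the keeper can take at most 2 across per trip to the upper station, so moving all 5 needs at least 3 loaded trips out, with a return between consecutive ones — at least 5 crossings.
The plan below uses exactly 5 crossings, so it is optimal:
1. Keeper goes to the upper station with the catalyst vial and the solvent jar.  [the lower station: the acid flask, the ammonia bottle, the chlorine cylinder | the upper station: the catalyst vial, the solvent jar]
2. Keeper goes back to the lower station alone.  [the lower station: the acid flask, the ammonia bottle, the chlorine cylinder | the upper station: the catalyst vial, the solvent jar]
3. Keeper goes to the upper station with the chlorine cylinder.  [the lower station: the acid flask, the ammonia bottle | the upper station: the catalyst vial, the chlorine cylinder, the solvent jar]
4. Keeper goes back to the lower station alone.  [the lower station: the acid flask, the ammonia bottle | the upper station: the catalyst vial, the chlorine cylinder, the solvent jar]
5. Keeper goes to the upper station with the acid flask and the ammonia bottle.  [the lower station: — | the upper station: the acid flask, the ammonia bottle, the catalyst vial, the chlorine cylinder, the solvent jar]

5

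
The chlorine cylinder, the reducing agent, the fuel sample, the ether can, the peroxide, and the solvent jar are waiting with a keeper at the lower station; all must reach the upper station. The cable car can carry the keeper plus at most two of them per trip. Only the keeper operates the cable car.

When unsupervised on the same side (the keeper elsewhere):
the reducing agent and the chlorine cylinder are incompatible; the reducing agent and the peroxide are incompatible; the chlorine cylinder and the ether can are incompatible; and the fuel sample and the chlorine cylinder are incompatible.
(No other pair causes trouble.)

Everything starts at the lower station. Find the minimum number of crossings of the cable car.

7

Counting alone: the keeper can take at most 2 across per trip to the upper station, so moving all 6 needs at least 3 loaded trips out, with a return between consecutive ones — at least 5 crossings.
The safety rule pushes this higher. Following every safe sequence of crossings, the most of the 6 that can be at the upper station as the cable car arrives there on crossing 5 is 5 — never all 6.
So no plan with fewer than 7 crossings exists, and this one achieves 7:
1. Keeper goes to the upper station with the chlorine cylinder and the reducing agent.  [the lower station: the ether can, the fuel sample, the peroxide, the solvent jar | the upper station: the chlorine cylinder, the reducing agent]
2. Keeper goes back to the lower station with the chlorine cylinder.  [the lower station: the chlorine cylinder, the ether can, the fuel sample, the peroxide, the solvent jar | the upper station: the reducing agent]
3. Keeper goes to the upper station with the chlorine cylinder and the fuel sample.  [the lower station: the ether can, the peroxide, the solvent jar | the upper station: the chlorine cylinder, the fuel sample, the reducing agent]
4. Keeper goes back to the lower station with the chlorine cylinder.  [the lower station: the chlorine cylinder, the ether can, the peroxide, the solvent jar | the upper station: the fuel sample, the reducing agent]
5. Keeper goes to the upper station with the ether can and the solvent jar.  [the lower station: the chlorine cylinder, the peroxide | the upper station: the ether can, the fuel sample, the reducing agent, the solvent jar]
6. Keeper goes back to the lower station alone.  [the lower station: the chlorine cylinder, the peroxide | the upper station: the ether can, the fuel sample, the reducing agent, the solvent jar]
7. Keeper goes to the upper station with the chlorine cylinder and the peroxide.  [the lower station: — | the upper station: the chlorine cylinder, the ether can, the fuel sample, the peroxide, the reducing agent, the solvent jar]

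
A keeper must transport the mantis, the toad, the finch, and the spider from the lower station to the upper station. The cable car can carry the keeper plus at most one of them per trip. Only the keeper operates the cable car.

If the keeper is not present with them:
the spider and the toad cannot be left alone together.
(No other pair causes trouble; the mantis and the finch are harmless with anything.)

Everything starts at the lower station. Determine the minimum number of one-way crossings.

Counting alone: the keeper can take at most 1 across per trip to the upper station, so moving all 4 needs at least 4 loaded trips out, with a return between consecutive ones — at least 7 crossings.
The plan below uses exactly 7 crossings, so it is optimal:
1. Keeper goes to the upper station with the toad.  [the lower station: the finch, the mantis, the spider | the upper station: the toad]
2. Keeper goes back to the lower station alone.  [the lower station: the finch, the mantis, the spider | the upper station: the toad]
3. Keeper goes to the upper station with the mantis.  [the lower station: the finch, the spider | the upper station: the mantis, the toad]
4. Keeper goes back to the lower station alone.  [the lower station: the finch, the spider | the upper station: the mantis, the toad]
5. Keeper goes to the upper station with the finch.  [the lower station: the spider | the upper station: the finch, the mantis, the toad]
6. Keeper goes back to the lower station alone.  [the lower station: the spider | the upper station: the finch, the mantis, the toad]
7. Keeper goes to the upper station with the spider.  [the lower station: — | the upper station: the finch, the mantis, the spider, the toad]

7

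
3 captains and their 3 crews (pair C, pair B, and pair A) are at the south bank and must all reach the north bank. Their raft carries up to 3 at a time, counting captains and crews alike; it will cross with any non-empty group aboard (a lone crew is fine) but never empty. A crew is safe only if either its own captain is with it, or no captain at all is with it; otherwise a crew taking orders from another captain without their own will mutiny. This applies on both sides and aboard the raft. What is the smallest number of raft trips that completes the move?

5

Counting alone: each trip to the north bank takes at most 3 across and each return brings at least 1 back, so after t trips out (and t−1 returns) at most 3t − (t−1) of the 6 are across; that first reaches 6 at t = 3, so at least 5 crossings are needed.
The plan below uses exactly 5 crossings, so it is optimal:
1. captain C and crew C cross → the north bank.
2. captain C crosses ← the south bank.
3. captain A, captain B, and captain C cross → the north bank.
4. crew C crosses ← the south bank.
5. crew A, crew B, and crew C cross → the north bank.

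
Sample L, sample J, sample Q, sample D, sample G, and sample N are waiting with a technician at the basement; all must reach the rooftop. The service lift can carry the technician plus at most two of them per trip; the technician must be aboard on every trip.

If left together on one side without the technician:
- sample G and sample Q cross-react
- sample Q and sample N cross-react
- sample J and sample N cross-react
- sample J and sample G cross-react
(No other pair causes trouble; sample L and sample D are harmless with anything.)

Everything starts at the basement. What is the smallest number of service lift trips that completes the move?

Counting alone: the technician can take at most 2 across per trip to the rooftop, so moving all 6 needs at least 3 loaded trips out, with a return between consecutive ones — at least 5 crossings.
The plan below uses exactly 5 crossings, so it is optimal:
1. Technician goes to the rooftop with sample J and sample Q.
2. Technician goes back to the basement alone.
3. Technician goes to the rooftop with sample D and sample L.
4. Technician goes back to the basement alone.
5. Technician goes to the rooftop with sample G and sample N.

5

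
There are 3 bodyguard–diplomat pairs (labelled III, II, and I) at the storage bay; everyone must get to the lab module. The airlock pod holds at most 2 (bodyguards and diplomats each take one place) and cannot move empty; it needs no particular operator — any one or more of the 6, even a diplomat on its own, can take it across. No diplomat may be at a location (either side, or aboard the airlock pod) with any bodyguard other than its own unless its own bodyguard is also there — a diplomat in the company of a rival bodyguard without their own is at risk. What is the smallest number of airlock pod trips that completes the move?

11

Counting alone: each trip to the lab module takes at most 2 across and each return brings at least 1 back, so after t trips out (and t−1 returns) at most 2t − (t−1) of the 6 are across; that first reaches 6 at t = 5, so at least 9 crossings are needed.
The safety rule pushes this higher. Following every safe sequence of crossings, the most of the 6 that can be at the lab module as the airlock pod arrives there on crossing 9 is 5 — never all 6.
So no plan with fewer than 11 crossings exists, and this one achieves 11:
1. bodyguard III and diplomat III cross → the lab module.
2. bodyguard III crosses ← the storage bay.
3. diplomat I and diplomat II cross → the lab module.
4. diplomat III crosses ← the storage bay.
5. bodyguard I and bodyguard II cross → the lab module.
6. bodyguard II and diplomat II cross ← the storage bay.
7. bodyguard II and bodyguard III cross → the lab module.
8. diplomat I crosses ← the storage bay.
9. diplomat II and diplomat III cross → the lab module.
10. bodyguard I crosses ← the storage bay.
11. bodyguard I and diplomat I cross → the lab module.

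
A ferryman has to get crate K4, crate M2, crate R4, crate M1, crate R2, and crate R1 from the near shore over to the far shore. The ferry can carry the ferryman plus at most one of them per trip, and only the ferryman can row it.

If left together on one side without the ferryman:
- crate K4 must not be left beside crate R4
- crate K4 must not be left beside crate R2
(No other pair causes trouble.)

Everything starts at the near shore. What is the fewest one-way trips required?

13

Counting alone: the ferryman can take at most 1 across per trip to the far shore, so moving all 6 needs at least 6 loaded trips out, with a return between consecutive ones — at least 11 crossings.
The safety rule pushes this higher. Following every safe sequence of crossings, the most of the 6 that can be at the far shore as the ferry arrives there on crossing 11 is 5 — never all 6.
So no plan with fewer than 13 crossings exists, and this one achieves 13:
1. Ferryman goes to the far shore with crate K4.  [the near shore: crate M1, crate M2, crate R1, crate R2, crate R4 | the far shore: crate K4]
2. Ferryman goes back to the near shore alone.  [the near shore: crate M1, crate M2, crate R1, crate R2, crate R4 | the far shore: crate K4]
3. Ferryman goes to the far shore with crate M2.  [the near shore: crate M1, crate R1, crate R2, crate R4 | the far shore: crate K4, crate M2]
4. Ferryman goes back to the near shore alone.  [the near shore: crate M1, crate R1, crate R2, crate R4 | the far shore: crate K4, crate M2]
5. Ferryman goes to the far shore with crate R4.  [the near shore: crate M1, crate R1, crate R2 | the far shore: crate K4, crate M2, crate R4]
6. Ferryman goes back to the near shore with crate K4.  [the near shore: crate K4, crate M1, crate R1, crate R2 | the far shore: crate M2, crate R4]
7. Ferryman goes to the far shore with crate R2.  [the near shore: crate K4, crate M1, crate R1 | the far shore: crate M2, crate R2, crate R4]
8. Ferryman goes back to the near shore alone.  [the near shore: crate K4, crate M1, crate R1 | the far shore: crate M2, crate R2, crate R4]
9. Ferryman goes to the far shore with crate M1.  [the near shore: crate K4, crate R1 | the far shore: crate M1, crate M2, crate R2, crate R4]
10. Ferryman goes back to the near shore alone.  [the near shore: crate K4, crate R1 | the far shore: crate M1, crate M2, crate R2, crate R4]
11. Ferryman goes to the far shore with crate R1.  [the near shore: crate K4 | the far shore: crate M1, crate M2, crate R1, crate R2, crate R4]
12. Ferryman goes back to the near shore alone.  [the near shore: crate K4 | the far shore: crate M1, crate M2, crate R1, crate R2, crate R4]
13. Ferryman goes to the far shore with crate K4.  [the near shore: — | the far shore: crate K4, crate M1, crate M2, crate R1, crate R2, crate R4]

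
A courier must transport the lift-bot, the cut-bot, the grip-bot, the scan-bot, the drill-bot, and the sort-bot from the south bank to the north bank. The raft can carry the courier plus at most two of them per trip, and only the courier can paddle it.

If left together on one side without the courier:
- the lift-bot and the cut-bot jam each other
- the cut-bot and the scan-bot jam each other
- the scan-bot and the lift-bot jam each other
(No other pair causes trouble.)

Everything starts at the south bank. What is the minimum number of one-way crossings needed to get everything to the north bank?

Counting alone: the courier can take at most 2 across per trip to the north bank, so moving all 6 needs at least 3 loaded trips out, with a return between consecutive ones — at least 5 crossings.
The safety rule pushes this higher. Following every safe sequence of crossings, the most of the 6 that can be at the north bank as the raft arrives there on crossings 5, 7 is 4, 5 respectively — never all 6.
So no plan with fewer than 9 crossings exists, and this one achieves 9:
1. Courier goes to the north bank with the cut-bot and the lift-bot.  [the south bank: the drill-bot, the grip-bot, the scan-bot, the sort-bot | the north bank: the cut-bot, the lift-bot]
2. Courier goes back to the south bank with the lift-bot.  [the south bank: the drill-bot, the grip-bot, the lift-bot, the scan-bot, the sort-bot | the north bank: the cut-bot]
3. Courier goes to the north bank with the grip-bot and the lift-bot.  [the south bank: the drill-bot, the scan-bot, the sort-bot | the north bank: the cut-bot, the grip-bot, the lift-bot]
4. Courier goes back to the south bank with the lift-bot.  [the south bank: the drill-bot, the lift-bot, the scan-bot, the sort-bot | the north bank: the cut-bot, the grip-bot]
5. Courier goes to the north bank with the drill-bot and the lift-bot.  [the south bank: the scan-bot, the sort-bot | the north bank: the cut-bot, the drill-bot, the grip-bot, the lift-bot]
6. Courier goes back to the south bank with the lift-bot.  [the south bank: the lift-bot, the scan-bot, the sort-bot | the north bank: the cut-bot, the drill-bot, the grip-bot]
7. Courier goes to the north bank with the lift-bot and the sort-bot.  [the south bank: the scan-bot | the north bank: the cut-bot, the drill-bot, the grip-bot, the lift-bot, the sort-bot]
8. Courier goes back to the south bank with the lift-bot.  [the south bank: the lift-bot, the scan-bot | the north bank: the cut-bot, the drill-bot, the grip-bot, the sort-bot]
9. Courier goes to the north bank with the lift-bot and the scan-bot.  [the south bank: — | the north bank: the cut-bot, the drill-bot, the grip-bot, the lift-bot, the scan-bot, the sort-bot]

9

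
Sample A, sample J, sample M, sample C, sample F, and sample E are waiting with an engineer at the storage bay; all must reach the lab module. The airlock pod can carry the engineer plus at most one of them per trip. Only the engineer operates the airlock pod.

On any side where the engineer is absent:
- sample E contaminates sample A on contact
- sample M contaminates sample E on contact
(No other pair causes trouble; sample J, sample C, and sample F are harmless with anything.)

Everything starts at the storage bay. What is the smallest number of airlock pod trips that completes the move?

13

Counting alone: the engineer can take at most 1 across per trip to the lab module, so moving all 6 needs at least 6 loaded trips out, with a return between consecutive ones — at least 11 crossings.
The safety rule pushes this higher. Following every safe sequence of crossings, the most of the 6 that can be at the lab module as the airlock pod arrives there on crossing 11 is 5 — never all 6.
So no plan with fewer than 13 crossings exists, and this one achieves 13:
1. Engineer goes to the lab module with sample E.  [the storage bay: sample A, sample C, sample F, sample J, sample M | the lab module: sample E]
2. Engineer goes back to the storage bay alone.  [the storage bay: sample A, sample C, sample F, sample J, sample M | the lab module: sample E]
3. Engineer goes to the lab module with sample A.  [the storage bay: sample C, sample F, sample J, sample M | the lab module: sample A, sample E]
4. Engineer goes back to the storage bay with sample E.  [the storage bay: sample C, sample E, sample F, sample J, sample M | the lab module: sample A]
5. Engineer goes to the lab module with sample M.  [the storage bay: sample C, sample E, sample F, sample J | the lab module: sample A, sample M]
6. Engineer goes back to the storage bay alone.  [the storage bay: sample C, sample E, sample F, sample J | the lab module: sample A, sample M]
7. Engineer goes to the lab module with sample J.  [the storage bay: sample C, sample E, sample F | the lab module: sample A, sample J, sample M]
8. Engineer goes back to the storage bay alone.  [the storage bay: sample C, sample E, sample F | the lab module: sample A, sample J, sample M]
9. Engineer goes to the lab module with sample C.  [the storage bay: sample E, sample F | the lab module: sample A, sample C, sample J, sample M]
10. Engineer goes back to the storage bay alone.  [the storage bay: sample E, sample F | the lab module: sample A, sample C, sample J, sample M]
11. Engineer goes to the lab module with sample F.  [the storage bay: sample E | the lab module: sample A, sample C, sample F, sample J, sample M]
12. Engineer goes back to the storage bay alone.  [the storage bay: sample E | the lab module: sample A, sample C, sample F, sample J, sample M]
13. Engineer goes to the lab module with sample E.  [the storage bay: — | the lab module: sample A, sample C, sample E, sample F, sample J, sample M]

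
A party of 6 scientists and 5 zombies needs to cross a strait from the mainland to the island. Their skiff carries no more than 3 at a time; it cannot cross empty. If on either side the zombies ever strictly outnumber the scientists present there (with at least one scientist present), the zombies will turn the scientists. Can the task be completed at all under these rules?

1. 3 zombies → the island.  (the mainland: 6S 2Z; the island: 0S 3Z)
2. 1 zombie ← the mainland.  (the mainland: 6S 3Z; the island: 0S 2Z)
3. 3 scientists → the island.  (the mainland: 3S 3Z; the island: 3S 2Z)
4. 1 scientist ← the mainland.  (the mainland: 4S 3Z; the island: 2S 2Z)
5. 2 scientists and 1 zombie → the island.  (the mainland: 2S 2Z; the island: 4S 3Z)
6. 1 scientist ← the mainland.  (the mainland: 3S 2Z; the island: 3S 3Z)
7. 2 scientists and 1 zombie → the island.  (the mainland: 1S 1Z; the island: 5S 4Z)
8. 1 scientist ← the mainland.  (the mainland: 2S 1Z; the island: 4S 4Z)
9. 2 scientists and 1 zombie → the island.  (the mainland: 0S 0Z; the island: 6S 5Z)

Yes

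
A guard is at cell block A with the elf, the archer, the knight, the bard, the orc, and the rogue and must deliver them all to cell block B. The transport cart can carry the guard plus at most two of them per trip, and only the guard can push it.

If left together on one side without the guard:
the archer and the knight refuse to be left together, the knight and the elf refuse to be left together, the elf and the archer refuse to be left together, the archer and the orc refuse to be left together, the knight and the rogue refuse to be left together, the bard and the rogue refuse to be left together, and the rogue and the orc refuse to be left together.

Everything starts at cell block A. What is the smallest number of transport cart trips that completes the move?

Whatever the first load, the items left behind include a forbidden pair without the guard. No opening move is safe, so no plan exists.

impossible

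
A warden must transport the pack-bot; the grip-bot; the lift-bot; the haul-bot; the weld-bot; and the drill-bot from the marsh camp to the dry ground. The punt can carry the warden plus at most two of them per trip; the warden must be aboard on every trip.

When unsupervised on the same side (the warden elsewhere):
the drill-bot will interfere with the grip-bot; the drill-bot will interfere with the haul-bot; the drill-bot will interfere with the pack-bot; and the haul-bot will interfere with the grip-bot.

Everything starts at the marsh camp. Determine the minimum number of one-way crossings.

Counting alone: the warden can take at most 2 across per trip to the dry ground, so moving all 6 needs at least 3 loaded trips out, with a return between consecutive ones — at least 5 crossings.
The safety rule pushes this higher. Following every safe sequence of crossings, the most of the 6 that can be at the dry ground as the punt arrives there on crossings 5, 7 is 4, 5 respectively — never all 6.
So no plan with fewer than 9 crossings exists, and this one achieves 9:
1. Warden goes to the dry ground with the drill-bot and the grip-bot.  [the marsh camp: the haul-bot, the lift-bot, the pack-bot, the weld-bot | the dry ground: the drill-bot, the grip-bot]
2. Warden goes back to the marsh camp with the grip-bot.  [the marsh camp: the grip-bot, the haul-bot, the lift-bot, the pack-bot, the weld-bot | the dry ground: the drill-bot]
3. Warden goes to the dry ground with the grip-bot and the pack-bot.  [the marsh camp: the haul-bot, the lift-bot, the weld-bot | the dry ground: the drill-bot, the grip-bot, the pack-bot]
4. Warden goes back to the marsh camp with the drill-bot.  [the marsh camp: the drill-bot, the haul-bot, the lift-bot, the weld-bot | the dry ground: the grip-bot, the pack-bot]
5. Warden goes to the dry ground with the haul-bot and the lift-bot.  [the marsh camp: the drill-bot, the weld-bot | the dry ground: the grip-bot, the haul-bot, the lift-bot, the pack-bot]
6. Warden goes back to the marsh camp with the grip-bot.  [the marsh camp: the drill-bot, the grip-bot, the weld-bot | the dry ground: the haul-bot, the lift-bot, the pack-bot]
7. Warden goes to the dry ground with the grip-bot and the weld-bot.  [the marsh camp: the drill-bot | the dry ground: the grip-bot, the haul-bot, the lift-bot, the pack-bot, the weld-bot]
8. Warden goes back to the marsh camp with the grip-bot.  [the marsh camp: the drill-bot, the grip-bot | the dry ground: the haul-bot, the lift-bot, the pack-bot, the weld-bot]
9. Warden goes to the dry ground with the drill-bot and the grip-bot.  [the marsh camp: — | the dry ground: the drill-bot, the grip-bot, the haul-bot, the lift-bot, the pack-bot, the weld-bot]

9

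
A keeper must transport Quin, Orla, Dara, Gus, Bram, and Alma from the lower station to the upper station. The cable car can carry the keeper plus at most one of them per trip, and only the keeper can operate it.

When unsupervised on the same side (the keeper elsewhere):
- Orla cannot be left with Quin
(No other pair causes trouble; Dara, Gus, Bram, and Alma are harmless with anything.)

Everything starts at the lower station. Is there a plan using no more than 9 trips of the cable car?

No

Counting alone: the keeper can take at most 1 across per trip to the upper station, so moving all 6 needs at least 6 loaded trips out, with a return between consecutive ones — at least 11 crossings.
Since 9 < 11, 9 crossings cannot be enough. (The shortest complete plan in fact takes 11:)
1. Keeper goes to the upper station with Quin.  [the lower station: Alma, Bram, Dara, Gus, Orla | the upper station: Quin]
2. Keeper goes back to the lower station alone.  [the lower station: Alma, Bram, Dara, Gus, Orla | the upper station: Quin]
3. Keeper goes to the upper station with Dara.  [the lower station: Alma, Bram, Gus, Orla | the upper station: Dara, Quin]
4. Keeper goes back to the lower station alone.  [the lower station: Alma, Bram, Gus, Orla | the upper station: Dara, Quin]
5. Keeper goes to the upper station with Gus.  [the lower station: Alma, Bram, Orla | the upper station: Dara, Gus, Quin]
6. Keeper goes back to the lower station alone.  [the lower station: Alma, Bram, Orla | the upper station: Dara, Gus, Quin]
7. Keeper goes to the upper station with Bram.  [the lower station: Alma, Orla | the upper station: Bram, Dara, Gus, Quin]
8. Keeper goes back to the lower station alone.  [the lower station: Alma, Orla | the upper station: Bram, Dara, Gus, Quin]
9. Keeper goes to the upper station with Alma.  [the lower station: Orla | the upper station: Alma, Bram, Dara, Gus, Quin]
10. Keeper goes back to the lower station alone.  [the lower station: Orla | the upper station: Alma, Bram, Dara, Gus, Quin]
11. Keeper goes to the upper station with Orla.  [the lower station: — | the upper station: Alma, Bram, Dara, Gus, Orla, Quin]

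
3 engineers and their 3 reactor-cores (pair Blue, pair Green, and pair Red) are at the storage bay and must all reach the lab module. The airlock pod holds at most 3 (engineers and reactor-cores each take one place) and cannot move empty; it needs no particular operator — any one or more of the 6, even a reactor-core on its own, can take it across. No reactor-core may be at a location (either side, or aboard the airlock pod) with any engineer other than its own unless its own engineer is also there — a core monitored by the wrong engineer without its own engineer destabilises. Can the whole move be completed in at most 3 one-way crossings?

Counting alone: each trip to the lab module takes at most 3 across and each return brings at least 1 back, so after t trips out (and t−1 returns) at most 3t − (t−1) of the 6 are across; that first reaches 6 at t = 3, so at least 5 crossings are needed.
Since 3 < 5, 3 crossings cannot be enough. (The shortest complete plan in fact takes 5:)
1. engineer Blue and reactor-core Blue cross → the lab module.
2. engineer Blue crosses ← the storage bay.
3. engineer Blue, engineer Green, and engineer Red cross → the lab module.
4. reactor-core Blue crosses ← the storage bay.
5. reactor-core Blue, reactor-core Green, and reactor-core Red cross → the lab module.

No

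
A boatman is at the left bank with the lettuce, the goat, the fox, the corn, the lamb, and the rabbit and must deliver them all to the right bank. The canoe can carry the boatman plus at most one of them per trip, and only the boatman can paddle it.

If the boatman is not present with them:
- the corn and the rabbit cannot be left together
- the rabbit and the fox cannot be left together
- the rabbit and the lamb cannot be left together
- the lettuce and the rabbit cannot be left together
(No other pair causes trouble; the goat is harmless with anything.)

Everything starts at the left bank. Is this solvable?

Following every safe sequence of crossings from the start, the most of the 6 that can be at the right bank as the canoe arrives there on crossings 1, 3, 5 is 1, 2, 3 respectively; the best ever achieved is 3 of 6.
From crossing 7 on, no configuration arises that was not already reachable earlier: only 22 distinct safe configurations (who is on which side, and where the canoe is) can ever be reached, none of them has everyone across, and every continuation just revisits them. So no valid plan exists.

No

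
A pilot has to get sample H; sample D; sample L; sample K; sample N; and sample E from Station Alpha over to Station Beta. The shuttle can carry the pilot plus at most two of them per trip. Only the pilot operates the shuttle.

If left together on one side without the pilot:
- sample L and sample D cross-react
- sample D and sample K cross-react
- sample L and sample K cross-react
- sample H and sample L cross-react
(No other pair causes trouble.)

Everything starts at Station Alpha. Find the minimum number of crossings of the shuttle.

9

Counting alone: the pilot can take at most 2 across per trip to Station Beta, so moving all 6 needs at least 3 loaded trips out, with a return between consecutive ones — at least 5 crossings.
The safety rule pushes this higher. Following every safe sequence of crossings, the most of the 6 that can be at Station Beta as the shuttle arrives there on crossings 5, 7 is 4, 5 respectively — never all 6.
So no plan with fewer than 9 crossings exists, and this one achieves 9:
1. Pilot goes to Station Beta with sample D and sample L.  [Station Alpha: sample E, sample H, sample K, sample N | Station Beta: sample D, sample L]
2. Pilot goes back to Station Alpha with sample D.  [Station Alpha: sample D, sample E, sample H, sample K, sample N | Station Beta: sample L]
3. Pilot goes to Station Beta with sample D and sample H.  [Station Alpha: sample E, sample K, sample N | Station Beta: sample D, sample H, sample L]
4. Pilot goes back to Station Alpha with sample L.  [Station Alpha: sample E, sample K, sample L, sample N | Station Beta: sample D, sample H]
5. Pilot goes to Station Beta with sample L and sample N.  [Station Alpha: sample E, sample K | Station Beta: sample D, sample H, sample L, sample N]
6. Pilot goes back to Station Alpha with sample L.  [Station Alpha: sample E, sample K, sample L | Station Beta: sample D, sample H, sample N]
7. Pilot goes to Station Beta with sample E and sample L.  [Station Alpha: sample K | Station Beta: sample D, sample E, sample H, sample L, sample N]
8. Pilot goes back to Station Alpha with sample L.  [Station Alpha: sample K, sample L | Station Beta: sample D, sample E, sample H, sample N]
9. Pilot goes to Station Beta with sample K and sample L.  [Station Alpha: — | Station Beta: sample D, sample E, sample H, sample K, sample L, sample N]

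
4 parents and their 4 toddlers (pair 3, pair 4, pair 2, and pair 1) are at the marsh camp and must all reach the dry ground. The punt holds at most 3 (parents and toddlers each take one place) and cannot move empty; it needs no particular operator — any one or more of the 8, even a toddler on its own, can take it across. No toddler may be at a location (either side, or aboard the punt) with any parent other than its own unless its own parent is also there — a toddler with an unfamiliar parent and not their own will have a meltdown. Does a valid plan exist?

1. parent 3 and toddler 3 cross → the dry ground.
2. parent 3 crosses ← the marsh camp.
3. parent 3, parent 4, and toddler 4 cross → the dry ground.
4. parent 3 and toddler 3 cross ← the marsh camp.
5. parent 1, parent 2, and parent 3 cross → the dry ground.
6. toddler 4 crosses ← the marsh camp.
7. toddler 3 and toddler 4 cross → the dry ground.
8. toddler 3 crosses ← the marsh camp.
9. toddler 1, toddler 2, and toddler 3 cross → the dry ground.

Yes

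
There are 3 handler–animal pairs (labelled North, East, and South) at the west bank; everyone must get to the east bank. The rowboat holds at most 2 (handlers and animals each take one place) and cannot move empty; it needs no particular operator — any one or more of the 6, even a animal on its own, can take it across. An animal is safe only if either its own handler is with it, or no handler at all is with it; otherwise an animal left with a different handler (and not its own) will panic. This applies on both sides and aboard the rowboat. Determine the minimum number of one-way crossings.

11

Counting alone: each trip to the east bank takes at most 2 across and each return brings at least 1 back, so after t trips out (and t−1 returns) at most 2t − (t−1) of the 6 are across; that first reaches 6 at t = 5, so at least 9 crossings are needed.
The safety rule pushes this higher. Following every safe sequence of crossings, the most of the 6 that can be at the east bank as the rowboat arrives there on crossing 9 is 5 — never all 6.
So no plan with fewer than 11 crossings exists, and this one achieves 11:
1. animal North and handler North cross → the east bank.
2. handler North crosses ← the west bank.
3. animal East and animal South cross → the east bank.
4. animal North crosses ← the west bank.
5. handler East and handler South cross → the east bank.
6. animal East and handler East cross ← the west bank.
7. handler East and handler North cross → the east bank.
8. animal South crosses ← the west bank.
9. animal East and animal North cross → the east bank.
10. handler South crosses ← the west bank.
11. animal South and handler South cross → the east bank.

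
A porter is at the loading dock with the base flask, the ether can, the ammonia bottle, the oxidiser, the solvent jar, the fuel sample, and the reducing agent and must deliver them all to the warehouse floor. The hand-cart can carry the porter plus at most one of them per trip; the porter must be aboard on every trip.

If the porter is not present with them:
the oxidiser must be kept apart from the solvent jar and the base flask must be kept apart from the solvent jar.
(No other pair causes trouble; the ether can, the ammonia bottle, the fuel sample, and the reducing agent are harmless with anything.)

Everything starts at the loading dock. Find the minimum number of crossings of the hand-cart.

15

Counting alone: the porter can take at most 1 across per trip to the warehouse floor, so moving all 7 needs at least 7 loaded trips out, with a return between consecutive ones — at least 13 crossings.
The safety rule pushes this higher. Following every safe sequence of crossings, the most of the 7 that can be at the warehouse floor as the hand-cart arrives there on crossing 13 is 6 — never all 7.
So no plan with fewer than 15 crossings exists, and this one achieves 15:
1. Porter goes to the warehouse floor with the solvent jar.
2. Porter goes back to the loading dock alone.
3. Porter goes to the warehouse floor with the base flask.
4. Porter goes back to the loading dock with the solvent jar.
5. Porter goes to the warehouse floor with the oxidiser.
6. Porter goes back to the loading dock alone.
7. Porter goes to the warehouse floor with the ether can.
8. Porter goes back to the loading dock alone.
9. Porter goes to the warehouse floor with the ammonia bottle.
10. Porter goes back to the loading dock alone.
11. Porter goes to the warehouse floor with the fuel sample.
12. Porter goes back to the loading dock alone.
13. Porter goes to the warehouse floor with the reducing agent.
14. Porter goes back to the loading dock alone.
15. Porter goes to the warehouse floor with the solvent jar.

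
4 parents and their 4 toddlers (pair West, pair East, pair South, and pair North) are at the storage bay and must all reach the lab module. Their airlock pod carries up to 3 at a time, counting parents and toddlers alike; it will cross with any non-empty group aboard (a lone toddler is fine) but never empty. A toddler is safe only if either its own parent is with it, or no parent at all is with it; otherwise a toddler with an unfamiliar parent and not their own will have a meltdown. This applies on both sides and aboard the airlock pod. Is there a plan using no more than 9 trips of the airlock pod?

Yes — this plan uses 9 crossings (≤ 9):
1. parent West and toddler West cross → the lab module.
2. parent West crosses ← the storage bay.
3. parent East, parent West, and toddler East cross → the lab module.
4. parent West and toddler West cross ← the storage bay.
5. parent North, parent South, and parent West cross → the lab module.
6. toddler East crosses ← the storage bay.
7. toddler East and toddler West cross → the lab module.
8. toddler West crosses ← the storage bay.
9. toddler North, toddler South, and toddler West cross → the lab module.

Yes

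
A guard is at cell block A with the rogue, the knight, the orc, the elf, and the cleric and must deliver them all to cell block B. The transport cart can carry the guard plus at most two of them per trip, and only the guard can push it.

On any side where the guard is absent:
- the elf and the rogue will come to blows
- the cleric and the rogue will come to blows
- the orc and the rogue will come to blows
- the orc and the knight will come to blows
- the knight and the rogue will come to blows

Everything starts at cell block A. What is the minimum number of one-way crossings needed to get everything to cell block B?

Counting alone: the guard can take at most 2 across per trip to cell block B, so moving all 5 needs at least 3 loaded trips out, with a return between consecutive ones — at least 5 crossings.
The safety rule pushes this higher. Following every safe sequence of crossings, the most of the 5 that can be at cell block B as the transport cart arrives there on crossing 5 is 4 — never all 5.
So no plan with fewer than 7 crossings exists, and this one achieves 7:
1. Guard goes to cell block B with the knight and the rogue.
2. Guard goes back to cell block A with the rogue.
3. Guard goes to cell block B with the elf and the rogue.
4. Guard goes back to cell block A with the rogue.
5. Guard goes to cell block B with the cleric and the rogue.
6. Guard goes back to cell block A with the rogue.
7. Guard goes to cell block B with the orc and the rogue.

7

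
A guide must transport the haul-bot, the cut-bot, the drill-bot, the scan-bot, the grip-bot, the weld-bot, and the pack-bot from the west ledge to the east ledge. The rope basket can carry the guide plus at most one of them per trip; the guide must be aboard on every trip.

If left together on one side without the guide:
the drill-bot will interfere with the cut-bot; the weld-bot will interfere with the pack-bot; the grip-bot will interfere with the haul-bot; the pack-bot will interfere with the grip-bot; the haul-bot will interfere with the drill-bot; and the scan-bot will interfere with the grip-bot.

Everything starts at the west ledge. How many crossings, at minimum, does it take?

Whatever the first load, the items left behind include a forbidden pair without the guide. No opening move is safe, so no plan exists.

impossible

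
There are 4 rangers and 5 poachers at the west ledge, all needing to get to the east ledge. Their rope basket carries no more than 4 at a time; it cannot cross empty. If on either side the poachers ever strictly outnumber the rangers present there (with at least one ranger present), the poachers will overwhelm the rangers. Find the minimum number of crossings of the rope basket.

The poachers already outnumber the rangers at the west ledge before anyone moves, so the starting position itself is disallowed.

impossible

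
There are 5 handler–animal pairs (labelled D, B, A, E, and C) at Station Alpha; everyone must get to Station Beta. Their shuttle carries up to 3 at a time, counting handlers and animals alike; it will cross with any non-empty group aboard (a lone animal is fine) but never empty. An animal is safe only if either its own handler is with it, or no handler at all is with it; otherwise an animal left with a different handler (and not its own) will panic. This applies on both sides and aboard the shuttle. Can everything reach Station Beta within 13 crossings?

Yes

Yes — this plan uses 11 crossings (≤ 13):
1. animal D and handler D cross → Station Beta.
2. handler D crosses ← Station Alpha.
3. animal A, animal B, and animal E cross → Station Beta.
4. animal D crosses ← Station Alpha.
5. handler A, handler B, and handler E cross → Station Beta.
6. animal B and handler B cross ← Station Alpha.
7. handler B, handler C, and handler D cross → Station Beta.
8. animal A crosses ← Station Alpha.
9. animal B and animal D cross → Station Beta.
10. animal D crosses ← Station Alpha.
11. animal A, animal C, and animal D cross → Station Beta.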